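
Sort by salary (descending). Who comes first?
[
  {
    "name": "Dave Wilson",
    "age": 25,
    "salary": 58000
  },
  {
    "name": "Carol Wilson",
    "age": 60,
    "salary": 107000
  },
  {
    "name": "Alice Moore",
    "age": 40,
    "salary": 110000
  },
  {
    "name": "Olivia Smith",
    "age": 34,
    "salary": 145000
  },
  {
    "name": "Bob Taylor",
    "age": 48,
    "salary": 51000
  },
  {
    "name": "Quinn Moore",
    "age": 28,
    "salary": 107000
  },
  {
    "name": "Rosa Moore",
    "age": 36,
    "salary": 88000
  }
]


Sort by: salary (descending)

Sorted order:
  1. Olivia Smith (salary = 145000)
  2. Alice Moore (salary = 110000)
  3. Carol Wilson (salary = 107000)
  4. Quinn Moore (salary = 107000)
  5. Rosa Moore (salary = 88000)
  6. Dave Wilson (salary = 58000)
  7. Bob Taylor (salary = 51000)

First: Olivia Smith

Olivia Smith


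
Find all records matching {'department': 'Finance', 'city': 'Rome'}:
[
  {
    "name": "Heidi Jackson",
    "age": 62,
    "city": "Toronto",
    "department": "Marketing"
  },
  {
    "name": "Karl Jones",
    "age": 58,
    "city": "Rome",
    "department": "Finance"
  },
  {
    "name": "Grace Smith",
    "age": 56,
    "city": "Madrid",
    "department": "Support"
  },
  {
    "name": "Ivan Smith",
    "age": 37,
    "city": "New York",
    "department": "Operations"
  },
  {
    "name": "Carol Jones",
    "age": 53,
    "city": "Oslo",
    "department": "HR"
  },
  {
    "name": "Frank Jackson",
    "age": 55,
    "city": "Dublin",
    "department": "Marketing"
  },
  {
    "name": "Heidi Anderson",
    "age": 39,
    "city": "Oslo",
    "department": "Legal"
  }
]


Search criteria: {'department': 'Finance', 'city': 'Rome'}

Checking 7 records:
  Heidi Jackson: {department: Marketing, city: Toronto}
  Karl Jones: {department: Finance, city: Rome} <-- MATCH
  Grace Smith: {department: Support, city: Madrid}
  Ivan Smith: {department: Operations, city: New York}
  Carol Jones: {department: HR, city: Oslo}
  Frank Jackson: {department: Marketing, city: Dublin}
  Heidi Anderson: {department: Legal, city: Oslo}

Matches: ["Karl Jones"]

["Karl Jones"]


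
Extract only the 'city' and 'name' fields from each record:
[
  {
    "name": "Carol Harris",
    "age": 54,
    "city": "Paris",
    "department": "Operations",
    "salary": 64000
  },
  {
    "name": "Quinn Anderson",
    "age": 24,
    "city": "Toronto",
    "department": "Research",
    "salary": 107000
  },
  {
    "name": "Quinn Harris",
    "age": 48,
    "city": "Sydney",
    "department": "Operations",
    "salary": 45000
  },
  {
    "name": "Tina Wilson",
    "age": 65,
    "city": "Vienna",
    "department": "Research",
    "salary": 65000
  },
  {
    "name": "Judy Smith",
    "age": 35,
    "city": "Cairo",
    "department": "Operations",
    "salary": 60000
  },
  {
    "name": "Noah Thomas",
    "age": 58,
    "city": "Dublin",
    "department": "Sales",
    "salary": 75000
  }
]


Original: 6 records with fields: name, age, city, department, salary
Keep: ['city', 'name']
Drop: ['age', 'department', 'salary']
Result: 6 records, 2 fields each

[
  {
    "city": "Paris",
    "name": "Carol Harris"
  },
  {
    "city": "Toronto",
    "name": "Quinn Anderson"
  },
  {
    "city": "Sydney",
    "name": "Quinn Harris"
  },
  {
    "city": "Vienna",
    "name": "Tina Wilson"
  },
  {
    "city": "Cairo",
    "name": "Judy Smith"
  },
  {
    "city": "Dublin",
    "name": "Noah Thomas"
  }
]


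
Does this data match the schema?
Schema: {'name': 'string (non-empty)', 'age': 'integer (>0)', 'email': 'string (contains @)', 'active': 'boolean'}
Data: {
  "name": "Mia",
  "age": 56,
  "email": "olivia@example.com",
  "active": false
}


Validating each field against schema:
  name: OK (non-empty string)
  age: OK (positive integer)
  email: OK (string with @)
  active: OK (boolean)

Result: VALID

VALID


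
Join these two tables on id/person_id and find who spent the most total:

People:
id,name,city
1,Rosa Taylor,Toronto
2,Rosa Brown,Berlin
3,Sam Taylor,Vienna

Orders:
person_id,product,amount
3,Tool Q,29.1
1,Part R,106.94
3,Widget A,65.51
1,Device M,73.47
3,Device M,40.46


Join on: people.id = orders.person_id

Joined rows:
  Sam Taylor (Vienna) bought Tool Q for $29.1
  Rosa Taylor (Toronto) bought Part R for $106.94
  Sam Taylor (Vienna) bought Widget A for $65.51
  Rosa Taylor (Toronto) bought Device M for $73.47
  Sam Taylor (Vienna) bought Device M for $40.46

Total per person:
  Rosa Taylor: $180.41
  Sam Taylor: $135.07

Top spender: Rosa Taylor ($180.41)

Rosa Taylor ($180.41)


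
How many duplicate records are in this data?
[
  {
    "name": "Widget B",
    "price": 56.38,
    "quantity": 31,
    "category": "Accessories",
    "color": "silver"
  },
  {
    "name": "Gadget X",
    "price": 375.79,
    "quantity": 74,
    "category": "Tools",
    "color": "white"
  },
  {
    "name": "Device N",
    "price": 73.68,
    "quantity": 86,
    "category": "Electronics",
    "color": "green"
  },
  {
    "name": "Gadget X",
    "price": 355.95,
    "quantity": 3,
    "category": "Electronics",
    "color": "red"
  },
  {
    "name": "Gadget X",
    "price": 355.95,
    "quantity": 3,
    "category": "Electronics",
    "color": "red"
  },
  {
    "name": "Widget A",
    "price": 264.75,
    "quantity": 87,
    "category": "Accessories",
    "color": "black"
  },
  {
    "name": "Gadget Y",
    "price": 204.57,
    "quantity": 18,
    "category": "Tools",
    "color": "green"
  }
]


Checking 7 records for duplicates:

  Row 1: Widget B ($56.38, qty 31)
  Row 2: Gadget X ($375.79, qty 74)
  Row 3: Device N ($73.68, qty 86)
  Row 4: Gadget X ($355.95, qty 3)
  Row 5: Gadget X ($355.95, qty 3) <-- DUPLICATE
  Row 6: Widget A ($264.75, qty 87)
  Row 7: Gadget Y ($204.57, qty 18)

Duplicates found: 1
Unique records: 6

1 duplicates, 6 unique


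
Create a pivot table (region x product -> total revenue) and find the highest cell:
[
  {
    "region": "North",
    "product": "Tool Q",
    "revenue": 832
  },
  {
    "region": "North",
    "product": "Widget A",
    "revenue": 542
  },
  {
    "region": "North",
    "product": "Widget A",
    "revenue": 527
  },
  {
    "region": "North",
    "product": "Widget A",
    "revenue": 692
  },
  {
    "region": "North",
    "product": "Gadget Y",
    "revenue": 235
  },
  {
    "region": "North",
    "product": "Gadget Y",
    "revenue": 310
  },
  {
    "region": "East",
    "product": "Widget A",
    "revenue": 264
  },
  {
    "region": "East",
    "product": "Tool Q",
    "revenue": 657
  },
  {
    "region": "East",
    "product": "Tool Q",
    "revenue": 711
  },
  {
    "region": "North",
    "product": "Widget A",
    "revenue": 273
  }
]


Pivot: region (rows) x product (columns) -> total revenue

     Gadget Y      Tool Q        Widget A    
East             0          1368           264  
North          545           832          2034  

Highest: North / Widget A = $2034

North / Widget A = $2034


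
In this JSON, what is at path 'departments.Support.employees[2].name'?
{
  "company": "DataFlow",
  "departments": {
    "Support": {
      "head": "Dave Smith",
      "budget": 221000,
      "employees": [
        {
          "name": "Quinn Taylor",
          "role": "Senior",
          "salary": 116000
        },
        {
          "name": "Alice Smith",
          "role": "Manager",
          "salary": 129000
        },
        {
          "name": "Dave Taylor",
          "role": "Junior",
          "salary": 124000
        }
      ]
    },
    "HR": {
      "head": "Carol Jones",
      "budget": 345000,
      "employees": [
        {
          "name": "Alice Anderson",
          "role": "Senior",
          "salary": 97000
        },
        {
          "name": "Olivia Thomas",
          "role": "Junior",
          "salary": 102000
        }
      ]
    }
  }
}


Path: departments.Support.employees[2].name

Navigate:
  -> departments
  -> Support
  -> employees[2].name = 'Dave Taylor'

Dave Taylor


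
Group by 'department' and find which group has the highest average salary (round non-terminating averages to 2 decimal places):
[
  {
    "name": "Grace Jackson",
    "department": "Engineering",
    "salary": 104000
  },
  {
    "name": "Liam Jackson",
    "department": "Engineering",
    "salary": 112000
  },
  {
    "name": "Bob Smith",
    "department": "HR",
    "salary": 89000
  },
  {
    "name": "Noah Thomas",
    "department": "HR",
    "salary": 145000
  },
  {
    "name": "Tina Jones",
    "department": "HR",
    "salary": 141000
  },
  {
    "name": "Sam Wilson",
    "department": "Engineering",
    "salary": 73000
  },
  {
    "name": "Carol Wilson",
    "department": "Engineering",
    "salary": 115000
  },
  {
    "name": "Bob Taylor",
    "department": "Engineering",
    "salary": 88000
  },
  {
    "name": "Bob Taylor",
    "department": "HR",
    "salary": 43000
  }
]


Group by: department

Groups:
  Engineering: 5 people, avg salary = 492000/5 = $98400
  HR: 4 people, avg salary = 418000/4 = $104500

Highest average salary: HR ($104500)

HR ($104500)


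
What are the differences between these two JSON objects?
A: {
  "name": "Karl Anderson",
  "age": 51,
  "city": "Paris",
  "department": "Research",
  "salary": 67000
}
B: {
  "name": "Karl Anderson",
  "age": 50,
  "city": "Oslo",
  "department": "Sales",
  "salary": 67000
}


Comparing each field (in key order):
  name: same
  age: DIFFERENT
  city: DIFFERENT
  department: DIFFERENT
  salary: same
Differences:
  age: 51 -> 50
  city: Paris -> Oslo
  department: Research -> Sales

3 field(s) changed

3 changes: age, city, department


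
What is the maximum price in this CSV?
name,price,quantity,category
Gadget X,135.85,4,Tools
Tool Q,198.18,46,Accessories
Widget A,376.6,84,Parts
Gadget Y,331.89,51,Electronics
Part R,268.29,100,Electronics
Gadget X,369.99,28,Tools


Computing maximum price:
Values: [135.85, 198.18, 376.6, 331.89, 268.29, 369.99]
Max = 376.6

376.6


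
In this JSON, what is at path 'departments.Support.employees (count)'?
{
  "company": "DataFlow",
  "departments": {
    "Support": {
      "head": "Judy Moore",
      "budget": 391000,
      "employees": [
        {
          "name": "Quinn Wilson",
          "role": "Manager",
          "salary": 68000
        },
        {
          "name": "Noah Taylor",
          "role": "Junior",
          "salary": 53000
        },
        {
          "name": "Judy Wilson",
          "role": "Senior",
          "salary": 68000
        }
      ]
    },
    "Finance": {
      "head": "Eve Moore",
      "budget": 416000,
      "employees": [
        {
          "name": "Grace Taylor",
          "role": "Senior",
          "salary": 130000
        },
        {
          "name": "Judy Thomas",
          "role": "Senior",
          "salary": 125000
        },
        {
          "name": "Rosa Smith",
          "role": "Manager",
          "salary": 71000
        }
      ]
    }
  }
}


Path: departments.Support.employees (count)

Navigate:
  -> departments
  -> Support
  -> employees (array, length 3)

3


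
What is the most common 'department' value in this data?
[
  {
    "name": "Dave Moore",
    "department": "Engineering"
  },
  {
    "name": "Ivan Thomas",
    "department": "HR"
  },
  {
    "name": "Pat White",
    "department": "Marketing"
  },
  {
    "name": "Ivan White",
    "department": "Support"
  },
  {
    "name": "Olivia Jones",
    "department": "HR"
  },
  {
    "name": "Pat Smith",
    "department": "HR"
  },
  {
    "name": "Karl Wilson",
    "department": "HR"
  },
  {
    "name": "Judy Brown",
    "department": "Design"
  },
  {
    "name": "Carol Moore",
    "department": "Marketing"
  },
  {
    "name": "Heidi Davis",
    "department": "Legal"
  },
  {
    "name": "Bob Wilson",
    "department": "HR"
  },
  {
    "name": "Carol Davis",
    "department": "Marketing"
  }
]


Counting 'department' values across 12 records:

  HR: 5 #####
  Marketing: 3 ###
  Engineering: 1 #
  Support: 1 #
  Design: 1 #
  Legal: 1 #

Most common: HR (5 times)

HR (5 times)


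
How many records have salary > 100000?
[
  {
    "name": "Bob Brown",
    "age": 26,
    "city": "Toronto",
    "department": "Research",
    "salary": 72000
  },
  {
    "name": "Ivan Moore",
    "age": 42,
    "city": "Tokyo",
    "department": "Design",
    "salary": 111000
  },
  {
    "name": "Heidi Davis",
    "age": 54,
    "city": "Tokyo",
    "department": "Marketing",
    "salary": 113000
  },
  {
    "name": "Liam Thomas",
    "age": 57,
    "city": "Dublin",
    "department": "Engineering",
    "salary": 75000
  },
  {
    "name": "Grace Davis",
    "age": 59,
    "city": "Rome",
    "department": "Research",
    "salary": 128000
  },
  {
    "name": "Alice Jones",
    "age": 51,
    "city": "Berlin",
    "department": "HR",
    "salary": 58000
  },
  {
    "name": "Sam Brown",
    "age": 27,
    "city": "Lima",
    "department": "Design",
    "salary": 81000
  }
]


Data: 7 records
Condition: salary > 100000

Checking each record:
  Bob Brown: 72000
  Ivan Moore: 111000 MATCH
  Heidi Davis: 113000 MATCH
  Liam Thomas: 75000
  Grace Davis: 128000 MATCH
  Alice Jones: 58000
  Sam Brown: 81000

Count: 3

3


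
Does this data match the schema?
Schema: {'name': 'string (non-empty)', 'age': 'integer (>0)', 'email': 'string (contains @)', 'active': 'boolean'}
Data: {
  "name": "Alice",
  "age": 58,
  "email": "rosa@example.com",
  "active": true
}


Validating each field against schema:
  name: OK (non-empty string)
  age: OK (positive integer)
  email: OK (string with @)
  active: OK (boolean)

Result: VALID

VALID


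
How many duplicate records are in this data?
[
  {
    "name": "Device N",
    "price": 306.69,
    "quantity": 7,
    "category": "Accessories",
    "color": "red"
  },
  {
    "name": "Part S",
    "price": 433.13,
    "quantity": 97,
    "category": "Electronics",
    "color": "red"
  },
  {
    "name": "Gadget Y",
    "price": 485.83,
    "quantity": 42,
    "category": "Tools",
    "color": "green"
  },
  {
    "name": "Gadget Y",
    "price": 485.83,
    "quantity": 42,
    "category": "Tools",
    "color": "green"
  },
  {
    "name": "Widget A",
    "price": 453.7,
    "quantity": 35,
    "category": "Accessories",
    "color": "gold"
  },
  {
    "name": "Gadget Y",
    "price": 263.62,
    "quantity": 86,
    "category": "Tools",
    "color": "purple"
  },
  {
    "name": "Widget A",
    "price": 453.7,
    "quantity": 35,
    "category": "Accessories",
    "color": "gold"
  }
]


Checking 7 records for duplicates:

  Row 1: Device N ($306.69, qty 7)
  Row 2: Part S ($433.13, qty 97)
  Row 3: Gadget Y ($485.83, qty 42)
  Row 4: Gadget Y ($485.83, qty 42) <-- DUPLICATE
  Row 5: Widget A ($453.7, qty 35)
  Row 6: Gadget Y ($263.62, qty 86)
  Row 7: Widget A ($453.7, qty 35) <-- DUPLICATE

Duplicates found: 2
Unique records: 5

2 duplicates, 5 unique


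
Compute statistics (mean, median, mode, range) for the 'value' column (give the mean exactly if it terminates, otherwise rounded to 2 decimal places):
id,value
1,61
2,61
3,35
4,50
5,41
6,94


Data: [61, 61, 35, 50, 41, 94]
Count: 6
Sum: 342
Mean: 342/6 = 57
Sorted: [35, 41, 50, 61, 61, 94]
Median: 55.5
Mode: 61 (2 times)
Range: 94 - 35 = 59
Min: 35, Max: 94

mean=57, median=55.5, mode=61, range=59


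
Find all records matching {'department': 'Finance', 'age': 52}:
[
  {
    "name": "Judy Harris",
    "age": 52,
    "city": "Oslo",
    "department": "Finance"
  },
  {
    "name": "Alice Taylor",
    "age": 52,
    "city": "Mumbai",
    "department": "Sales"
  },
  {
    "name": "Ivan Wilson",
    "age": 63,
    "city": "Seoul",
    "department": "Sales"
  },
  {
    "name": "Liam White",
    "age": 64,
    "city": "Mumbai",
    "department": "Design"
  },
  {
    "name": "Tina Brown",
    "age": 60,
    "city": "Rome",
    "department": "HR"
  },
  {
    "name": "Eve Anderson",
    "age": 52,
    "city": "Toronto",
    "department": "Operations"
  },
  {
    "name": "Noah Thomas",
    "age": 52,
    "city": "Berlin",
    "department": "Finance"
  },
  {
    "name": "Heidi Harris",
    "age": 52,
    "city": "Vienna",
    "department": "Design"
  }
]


Search criteria: {'department': 'Finance', 'age': 52}

Checking 8 records:
  Judy Harris: {department: Finance, age: 52} <-- MATCH
  Alice Taylor: {department: Sales, age: 52}
  Ivan Wilson: {department: Sales, age: 63}
  Liam White: {department: Design, age: 64}
  Tina Brown: {department: HR, age: 60}
  Eve Anderson: {department: Operations, age: 52}
  Noah Thomas: {department: Finance, age: 52} <-- MATCH
  Heidi Harris: {department: Design, age: 52}

Matches: ["Judy Harris", "Noah Thomas"]

["Judy Harris", "Noah Thomas"]


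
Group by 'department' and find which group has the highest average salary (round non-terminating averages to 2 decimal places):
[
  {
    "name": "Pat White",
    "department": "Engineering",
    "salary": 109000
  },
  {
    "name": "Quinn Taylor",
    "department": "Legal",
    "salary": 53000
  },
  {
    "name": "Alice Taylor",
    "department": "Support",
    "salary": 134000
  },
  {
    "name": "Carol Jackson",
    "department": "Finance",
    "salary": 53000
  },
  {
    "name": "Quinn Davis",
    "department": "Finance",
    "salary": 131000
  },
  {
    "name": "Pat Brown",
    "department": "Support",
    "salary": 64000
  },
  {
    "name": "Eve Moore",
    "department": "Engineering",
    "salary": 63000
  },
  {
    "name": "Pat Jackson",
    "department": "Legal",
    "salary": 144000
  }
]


Group by: department

Groups:
  Engineering: 2 people, avg salary = 172000/2 = $86000
  Finance: 2 people, avg salary = 184000/2 = $92000
  Legal: 2 people, avg salary = 197000/2 = $98500
  Support: 2 people, avg salary = 198000/2 = $99000

Highest average salary: Support ($99000)

Support ($99000)


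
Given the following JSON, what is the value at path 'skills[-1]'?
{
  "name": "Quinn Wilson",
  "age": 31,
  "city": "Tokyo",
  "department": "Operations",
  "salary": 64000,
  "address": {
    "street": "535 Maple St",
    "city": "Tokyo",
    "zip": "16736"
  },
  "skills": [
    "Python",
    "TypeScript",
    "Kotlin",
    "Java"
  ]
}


Query: skills[-1]
Path: skills -> last element
Value: Java

Java


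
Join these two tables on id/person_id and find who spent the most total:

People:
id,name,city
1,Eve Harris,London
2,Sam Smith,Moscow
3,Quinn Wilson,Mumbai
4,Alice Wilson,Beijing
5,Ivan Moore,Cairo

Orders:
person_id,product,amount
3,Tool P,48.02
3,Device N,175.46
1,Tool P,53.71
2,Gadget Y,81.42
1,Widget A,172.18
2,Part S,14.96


Join on: people.id = orders.person_id

Joined rows:
  Quinn Wilson (Mumbai) bought Tool P for $48.02
  Quinn Wilson (Mumbai) bought Device N for $175.46
  Eve Harris (London) bought Tool P for $53.71
  Sam Smith (Moscow) bought Gadget Y for $81.42
  Eve Harris (London) bought Widget A for $172.18
  Sam Smith (Moscow) bought Part S for $14.96

Total per person:
  Eve Harris: $225.89
  Quinn Wilson: $223.48
  Sam Smith: $96.38

Top spender: Eve Harris ($225.89)

Eve Harris ($225.89)


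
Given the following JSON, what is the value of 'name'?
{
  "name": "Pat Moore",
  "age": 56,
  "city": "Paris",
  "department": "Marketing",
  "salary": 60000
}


Looking up field 'name'
Value: Pat Moore

Pat Moore


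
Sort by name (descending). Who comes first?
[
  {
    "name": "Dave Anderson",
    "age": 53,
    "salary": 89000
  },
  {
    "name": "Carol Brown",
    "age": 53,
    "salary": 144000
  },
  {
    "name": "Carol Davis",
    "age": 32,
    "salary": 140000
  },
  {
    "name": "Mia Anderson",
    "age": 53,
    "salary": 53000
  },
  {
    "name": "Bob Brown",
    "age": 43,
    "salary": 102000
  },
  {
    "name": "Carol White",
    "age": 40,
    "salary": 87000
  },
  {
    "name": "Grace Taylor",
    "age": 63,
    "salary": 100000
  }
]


Sort by: name (descending)

Sorted order:
  1. Mia Anderson (name = Mia Anderson)
  2. Grace Taylor (name = Grace Taylor)
  3. Dave Anderson (name = Dave Anderson)
  4. Carol White (name = Carol White)
  5. Carol Davis (name = Carol Davis)
  6. Carol Brown (name = Carol Brown)
  7. Bob Brown (name = Bob Brown)

First: Mia Anderson

Mia Anderson


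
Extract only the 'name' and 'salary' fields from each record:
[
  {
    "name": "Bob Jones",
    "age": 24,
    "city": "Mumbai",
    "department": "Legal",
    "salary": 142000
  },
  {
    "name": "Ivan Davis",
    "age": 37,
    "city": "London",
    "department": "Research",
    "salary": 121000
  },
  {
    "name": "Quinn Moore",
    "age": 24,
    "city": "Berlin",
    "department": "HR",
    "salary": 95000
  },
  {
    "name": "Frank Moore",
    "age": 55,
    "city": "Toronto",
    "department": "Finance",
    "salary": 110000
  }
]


Original: 4 records with fields: name, age, city, department, salary
Keep: ['name', 'salary']
Drop: ['age', 'city', 'department']
Result: 4 records, 2 fields each

[
  {
    "name": "Bob Jones",
    "salary": 142000
  },
  {
    "name": "Ivan Davis",
    "salary": 121000
  },
  {
    "name": "Quinn Moore",
    "salary": 95000
  },
  {
    "name": "Frank Moore",
    "salary": 110000
  }
]


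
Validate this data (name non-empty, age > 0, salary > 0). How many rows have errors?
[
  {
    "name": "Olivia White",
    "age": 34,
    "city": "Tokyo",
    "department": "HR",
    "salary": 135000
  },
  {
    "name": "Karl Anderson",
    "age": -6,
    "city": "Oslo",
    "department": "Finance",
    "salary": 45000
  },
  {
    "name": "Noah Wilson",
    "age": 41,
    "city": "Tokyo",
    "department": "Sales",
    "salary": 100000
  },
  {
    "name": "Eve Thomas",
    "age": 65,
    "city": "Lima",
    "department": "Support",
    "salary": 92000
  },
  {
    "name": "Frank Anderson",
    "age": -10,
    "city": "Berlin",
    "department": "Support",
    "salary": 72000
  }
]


Validating 5 records:
Rules: name non-empty, age > 0, salary > 0

  Row 1 (Olivia White): OK
  Row 2 (Karl Anderson): negative age: -6
  Row 3 (Noah Wilson): OK
  Row 4 (Eve Thomas): OK
  Row 5 (Frank Anderson): negative age: -10

Total errors: 2

2 errors


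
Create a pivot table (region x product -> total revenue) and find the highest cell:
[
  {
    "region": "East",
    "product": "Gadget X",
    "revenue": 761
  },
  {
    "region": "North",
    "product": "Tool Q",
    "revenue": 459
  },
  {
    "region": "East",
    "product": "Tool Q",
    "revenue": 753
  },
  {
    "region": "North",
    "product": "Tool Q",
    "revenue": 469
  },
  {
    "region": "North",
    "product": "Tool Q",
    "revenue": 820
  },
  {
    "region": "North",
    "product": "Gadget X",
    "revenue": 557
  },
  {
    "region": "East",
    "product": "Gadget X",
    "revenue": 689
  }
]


Pivot: region (rows) x product (columns) -> total revenue

     Gadget X      Tool Q      
East          1450           753  
North          557          1748  

Highest: North / Tool Q = $1748

North / Tool Q = $1748


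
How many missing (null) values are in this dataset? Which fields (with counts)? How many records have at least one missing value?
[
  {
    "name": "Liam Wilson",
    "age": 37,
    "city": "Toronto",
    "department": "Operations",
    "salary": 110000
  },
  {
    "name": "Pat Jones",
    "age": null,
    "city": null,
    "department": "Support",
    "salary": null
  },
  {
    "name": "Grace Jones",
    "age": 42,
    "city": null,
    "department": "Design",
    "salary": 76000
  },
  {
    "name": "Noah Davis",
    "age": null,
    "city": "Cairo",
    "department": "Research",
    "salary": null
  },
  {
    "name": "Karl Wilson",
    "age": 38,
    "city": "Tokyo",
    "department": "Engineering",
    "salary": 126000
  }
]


Checking for missing (null) values in 5 records:

  Liam Wilson: complete
  Pat Jones: age, city, salary
  Grace Jones: city
  Noah Davis: age, salary
  Karl Wilson: complete

Per field:
  name: 0 missing
  age: 2 missing
  city: 2 missing
  department: 0 missing
  salary: 2 missing

Total missing values: 6
Records with any missing: 3

6 missing values (age: 2, city: 2, salary: 2); 3 incomplete records


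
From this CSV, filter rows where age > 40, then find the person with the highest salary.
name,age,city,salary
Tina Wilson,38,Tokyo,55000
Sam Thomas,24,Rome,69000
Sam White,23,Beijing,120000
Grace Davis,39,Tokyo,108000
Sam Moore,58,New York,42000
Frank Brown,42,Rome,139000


Filter: age > 40
Sort by: salary (descending)

Filtered records (2):
  Frank Brown, age 42, salary $139000
  Sam Moore, age 58, salary $42000

Highest salary: Frank Brown ($139000)

Frank Brown


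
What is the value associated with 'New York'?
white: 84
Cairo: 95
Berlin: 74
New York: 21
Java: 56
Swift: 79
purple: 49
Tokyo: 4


Looking up key 'New York'
Value: 21

21


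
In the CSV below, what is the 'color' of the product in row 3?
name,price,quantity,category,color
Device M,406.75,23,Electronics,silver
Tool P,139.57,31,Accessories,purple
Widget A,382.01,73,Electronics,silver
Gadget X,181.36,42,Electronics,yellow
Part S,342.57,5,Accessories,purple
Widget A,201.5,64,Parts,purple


Query: Row 3 ('Widget A'), column 'color'
Value: silver

silver


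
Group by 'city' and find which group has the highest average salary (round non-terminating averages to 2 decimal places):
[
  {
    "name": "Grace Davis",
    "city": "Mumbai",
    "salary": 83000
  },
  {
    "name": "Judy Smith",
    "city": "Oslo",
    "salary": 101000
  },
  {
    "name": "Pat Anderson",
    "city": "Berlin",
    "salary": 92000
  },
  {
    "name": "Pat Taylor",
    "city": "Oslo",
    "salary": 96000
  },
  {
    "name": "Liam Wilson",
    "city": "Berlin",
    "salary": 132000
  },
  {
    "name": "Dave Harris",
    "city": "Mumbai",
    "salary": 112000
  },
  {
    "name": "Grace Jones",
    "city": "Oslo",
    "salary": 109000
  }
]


Group by: city

Groups:
  Berlin: 2 people, avg salary = 224000/2 = $112000
  Mumbai: 2 people, avg salary = 195000/2 = $97500
  Oslo: 3 people, avg salary = 306000/3 = $102000

Highest average salary: Berlin ($112000)

Berlin ($112000)


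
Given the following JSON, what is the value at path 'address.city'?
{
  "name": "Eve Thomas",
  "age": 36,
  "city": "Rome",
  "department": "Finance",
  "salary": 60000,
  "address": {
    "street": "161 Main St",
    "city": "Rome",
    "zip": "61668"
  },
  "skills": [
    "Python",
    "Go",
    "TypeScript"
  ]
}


Query: address.city
Path: address -> city
Value: Rome

Rome


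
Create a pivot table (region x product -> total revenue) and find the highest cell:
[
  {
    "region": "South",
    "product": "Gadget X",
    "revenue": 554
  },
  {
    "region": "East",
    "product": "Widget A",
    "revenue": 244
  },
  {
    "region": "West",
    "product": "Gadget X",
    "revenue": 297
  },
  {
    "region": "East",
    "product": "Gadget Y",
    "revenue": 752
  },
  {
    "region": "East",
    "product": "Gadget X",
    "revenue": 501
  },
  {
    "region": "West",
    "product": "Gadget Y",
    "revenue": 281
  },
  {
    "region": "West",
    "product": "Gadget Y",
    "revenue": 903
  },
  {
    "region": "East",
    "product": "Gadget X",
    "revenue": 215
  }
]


Pivot: region (rows) x product (columns) -> total revenue

     Gadget X      Gadget Y      Widget A    
East           716           752           244  
South          554             0             0  
West           297          1184             0  

Highest: West / Gadget Y = $1184

West / Gadget Y = $1184


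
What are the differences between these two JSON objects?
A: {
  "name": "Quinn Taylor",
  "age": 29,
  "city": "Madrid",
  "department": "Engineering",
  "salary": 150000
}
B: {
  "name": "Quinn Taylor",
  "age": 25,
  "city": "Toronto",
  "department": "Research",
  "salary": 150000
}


Comparing each field (in key order):
  name: same
  age: DIFFERENT
  city: DIFFERENT
  department: DIFFERENT
  salary: same
Differences:
  age: 29 -> 25
  city: Madrid -> Toronto
  department: Engineering -> Research

3 field(s) changed

3 changes: age, city, department


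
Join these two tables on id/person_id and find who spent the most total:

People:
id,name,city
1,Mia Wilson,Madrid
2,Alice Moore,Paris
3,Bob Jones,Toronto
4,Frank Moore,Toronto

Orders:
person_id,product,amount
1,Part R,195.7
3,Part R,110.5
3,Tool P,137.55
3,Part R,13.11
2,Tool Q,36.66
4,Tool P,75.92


Join on: people.id = orders.person_id

Joined rows:
  Mia Wilson (Madrid) bought Part R for $195.7
  Bob Jones (Toronto) bought Part R for $110.5
  Bob Jones (Toronto) bought Tool P for $137.55
  Bob Jones (Toronto) bought Part R for $13.11
  Alice Moore (Paris) bought Tool Q for $36.66
  Frank Moore (Toronto) bought Tool P for $75.92

Total per person:
  Bob Jones: $261.16
  Mia Wilson: $195.70
  Frank Moore: $75.92
  Alice Moore: $36.66

Top spender: Bob Jones ($261.16)

Bob Jones ($261.16)


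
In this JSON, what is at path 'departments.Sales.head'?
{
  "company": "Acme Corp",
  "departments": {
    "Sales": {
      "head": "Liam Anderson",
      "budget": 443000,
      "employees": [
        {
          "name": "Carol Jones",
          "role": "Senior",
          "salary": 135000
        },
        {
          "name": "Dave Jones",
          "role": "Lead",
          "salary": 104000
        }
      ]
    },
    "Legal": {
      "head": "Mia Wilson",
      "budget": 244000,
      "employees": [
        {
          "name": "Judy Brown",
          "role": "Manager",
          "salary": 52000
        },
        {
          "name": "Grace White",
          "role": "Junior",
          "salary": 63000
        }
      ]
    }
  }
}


Path: departments.Sales.head

Navigate:
  -> departments
  -> Sales
  -> head = 'Liam Anderson'

Liam Anderson


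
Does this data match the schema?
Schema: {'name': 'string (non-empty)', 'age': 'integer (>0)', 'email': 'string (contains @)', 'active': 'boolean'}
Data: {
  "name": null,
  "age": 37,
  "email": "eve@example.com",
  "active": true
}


Validating each field against schema:
  name: FAIL (null is not a string)
  age: OK (positive integer)
  email: OK (string with @)
  active: OK (boolean)

Result: INVALID (1 error: name)

INVALID (1 error: name)


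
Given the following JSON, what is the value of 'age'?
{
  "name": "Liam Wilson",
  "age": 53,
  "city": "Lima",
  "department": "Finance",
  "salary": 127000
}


Looking up field 'age'
Value: 53

53


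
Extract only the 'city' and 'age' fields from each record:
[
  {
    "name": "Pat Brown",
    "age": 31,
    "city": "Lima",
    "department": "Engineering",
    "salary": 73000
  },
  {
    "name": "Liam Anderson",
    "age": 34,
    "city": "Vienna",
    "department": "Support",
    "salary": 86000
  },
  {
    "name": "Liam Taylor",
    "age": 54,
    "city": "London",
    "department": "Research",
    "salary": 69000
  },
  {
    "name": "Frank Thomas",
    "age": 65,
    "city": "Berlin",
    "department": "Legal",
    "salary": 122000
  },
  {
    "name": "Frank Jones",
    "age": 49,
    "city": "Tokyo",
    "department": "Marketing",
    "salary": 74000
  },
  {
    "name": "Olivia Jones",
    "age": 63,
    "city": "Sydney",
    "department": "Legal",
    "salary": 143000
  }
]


Original: 6 records with fields: name, age, city, department, salary
Keep: ['city', 'age']
Drop: ['name', 'department', 'salary']
Result: 6 records, 2 fields each

[
  {
    "city": "Lima",
    "age": 31
  },
  {
    "city": "Vienna",
    "age": 34
  },
  {
    "city": "London",
    "age": 54
  },
  {
    "city": "Berlin",
    "age": 65
  },
  {
    "city": "Tokyo",
    "age": 49
  },
  {
    "city": "Sydney",
    "age": 63
  }
]


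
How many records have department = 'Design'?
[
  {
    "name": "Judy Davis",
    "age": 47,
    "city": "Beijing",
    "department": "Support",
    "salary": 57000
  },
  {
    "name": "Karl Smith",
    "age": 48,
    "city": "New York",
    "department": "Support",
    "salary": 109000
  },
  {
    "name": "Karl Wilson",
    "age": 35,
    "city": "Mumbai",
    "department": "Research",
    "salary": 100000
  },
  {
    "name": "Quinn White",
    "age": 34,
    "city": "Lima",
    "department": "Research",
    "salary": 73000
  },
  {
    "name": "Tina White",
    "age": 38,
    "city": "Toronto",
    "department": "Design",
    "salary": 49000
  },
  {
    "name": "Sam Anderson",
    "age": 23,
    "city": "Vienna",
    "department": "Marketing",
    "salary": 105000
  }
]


Data: 6 records
Condition: department = 'Design'

Checking each record:
  Judy Davis: Support
  Karl Smith: Support
  Karl Wilson: Research
  Quinn White: Research
  Tina White: Design MATCH
  Sam Anderson: Marketing

Count: 1

1


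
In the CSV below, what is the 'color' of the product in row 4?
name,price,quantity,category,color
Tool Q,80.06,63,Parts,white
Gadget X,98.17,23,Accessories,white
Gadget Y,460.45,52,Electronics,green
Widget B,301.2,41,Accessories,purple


Query: Row 4 ('Widget B'), column 'color'
Value: purple

purple


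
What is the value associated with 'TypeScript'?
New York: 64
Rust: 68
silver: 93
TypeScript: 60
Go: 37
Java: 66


Looking up key 'TypeScript'
Value: 60

60


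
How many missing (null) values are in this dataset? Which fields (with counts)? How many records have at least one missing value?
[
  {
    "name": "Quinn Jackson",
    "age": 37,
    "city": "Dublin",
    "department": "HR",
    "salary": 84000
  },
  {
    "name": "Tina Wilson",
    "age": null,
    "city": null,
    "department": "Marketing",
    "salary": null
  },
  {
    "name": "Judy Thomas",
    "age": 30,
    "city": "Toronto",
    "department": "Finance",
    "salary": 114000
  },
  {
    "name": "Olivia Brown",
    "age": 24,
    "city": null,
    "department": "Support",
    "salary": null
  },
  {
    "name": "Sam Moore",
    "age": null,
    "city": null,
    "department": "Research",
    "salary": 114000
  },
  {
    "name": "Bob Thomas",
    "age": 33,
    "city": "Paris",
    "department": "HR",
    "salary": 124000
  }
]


Checking for missing (null) values in 6 records:

  Quinn Jackson: complete
  Tina Wilson: age, city, salary
  Judy Thomas: complete
  Olivia Brown: city, salary
  Sam Moore: age, city
  Bob Thomas: complete

Per field:
  name: 0 missing
  age: 2 missing
  city: 3 missing
  department: 0 missing
  salary: 2 missing

Total missing values: 7
Records with any missing: 3

7 missing values (age: 2, city: 3, salary: 2); 3 incomplete records


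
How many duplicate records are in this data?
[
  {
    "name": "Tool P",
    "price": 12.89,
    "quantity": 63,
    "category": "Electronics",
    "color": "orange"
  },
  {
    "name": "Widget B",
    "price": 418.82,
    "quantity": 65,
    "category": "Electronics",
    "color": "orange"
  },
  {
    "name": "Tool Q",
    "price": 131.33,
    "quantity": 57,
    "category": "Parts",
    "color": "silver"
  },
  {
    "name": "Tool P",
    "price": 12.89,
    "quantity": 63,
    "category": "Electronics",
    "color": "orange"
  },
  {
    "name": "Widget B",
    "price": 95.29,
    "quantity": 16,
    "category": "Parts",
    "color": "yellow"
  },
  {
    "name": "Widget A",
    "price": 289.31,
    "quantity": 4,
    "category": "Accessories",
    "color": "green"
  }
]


Checking 6 records for duplicates:

  Row 1: Tool P ($12.89, qty 63)
  Row 2: Widget B ($418.82, qty 65)
  Row 3: Tool Q ($131.33, qty 57)
  Row 4: Tool P ($12.89, qty 63) <-- DUPLICATE
  Row 5: Widget B ($95.29, qty 16)
  Row 6: Widget A ($289.31, qty 4)

Duplicates found: 1
Unique records: 5

1 duplicates, 5 unique


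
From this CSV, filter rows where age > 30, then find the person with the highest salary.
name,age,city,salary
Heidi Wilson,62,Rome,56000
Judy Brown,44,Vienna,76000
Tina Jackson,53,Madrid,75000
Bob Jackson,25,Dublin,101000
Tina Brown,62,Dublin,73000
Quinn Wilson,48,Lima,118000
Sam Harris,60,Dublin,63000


Filter: age > 30
Sort by: salary (descending)

Filtered records (6):
  Quinn Wilson, age 48, salary $118000
  Judy Brown, age 44, salary $76000
  Tina Jackson, age 53, salary $75000
  Tina Brown, age 62, salary $73000
  Sam Harris, age 60, salary $63000
  Heidi Wilson, age 62, salary $56000

Highest salary: Quinn Wilson ($118000)

Quinn Wilson


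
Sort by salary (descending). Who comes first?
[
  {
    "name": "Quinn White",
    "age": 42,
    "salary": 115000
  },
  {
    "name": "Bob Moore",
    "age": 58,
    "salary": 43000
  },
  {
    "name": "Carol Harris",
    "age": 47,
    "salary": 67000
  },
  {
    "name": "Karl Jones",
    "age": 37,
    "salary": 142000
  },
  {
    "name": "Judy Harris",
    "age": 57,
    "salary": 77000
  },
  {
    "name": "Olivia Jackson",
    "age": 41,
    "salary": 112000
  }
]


Sort by: salary (descending)

Sorted order:
  1. Karl Jones (salary = 142000)
  2. Quinn White (salary = 115000)
  3. Olivia Jackson (salary = 112000)
  4. Judy Harris (salary = 77000)
  5. Carol Harris (salary = 67000)
  6. Bob Moore (salary = 43000)

First: Karl Jones

Karl Jones


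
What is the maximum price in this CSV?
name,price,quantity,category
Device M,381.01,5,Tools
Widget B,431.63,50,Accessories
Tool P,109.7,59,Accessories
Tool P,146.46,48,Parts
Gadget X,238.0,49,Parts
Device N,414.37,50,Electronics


Computing maximum price:
Values: [381.01, 431.63, 109.7, 146.46, 238.0, 414.37]
Max = 431.63

431.63


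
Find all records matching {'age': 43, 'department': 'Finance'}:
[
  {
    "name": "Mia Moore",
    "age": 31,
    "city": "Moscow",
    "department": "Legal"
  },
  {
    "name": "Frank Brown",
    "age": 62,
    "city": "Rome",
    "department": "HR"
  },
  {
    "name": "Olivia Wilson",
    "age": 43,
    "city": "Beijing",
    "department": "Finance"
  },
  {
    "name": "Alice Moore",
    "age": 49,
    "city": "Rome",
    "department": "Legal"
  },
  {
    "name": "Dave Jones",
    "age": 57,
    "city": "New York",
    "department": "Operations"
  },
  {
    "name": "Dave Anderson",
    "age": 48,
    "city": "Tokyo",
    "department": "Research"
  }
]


Search criteria: {'age': 43, 'department': 'Finance'}

Checking 6 records:
  Mia Moore: {age: 31, department: Legal}
  Frank Brown: {age: 62, department: HR}
  Olivia Wilson: {age: 43, department: Finance} <-- MATCH
  Alice Moore: {age: 49, department: Legal}
  Dave Jones: {age: 57, department: Operations}
  Dave Anderson: {age: 48, department: Research}

Matches: ["Olivia Wilson"]

["Olivia Wilson"]


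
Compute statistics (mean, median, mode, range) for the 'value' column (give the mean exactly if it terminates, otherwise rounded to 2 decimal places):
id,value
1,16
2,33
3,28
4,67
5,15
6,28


Data: [16, 33, 28, 67, 15, 28]
Count: 6
Sum: 187
Mean: 187/6 ≈ 31.17 (rounded to 2 decimal places)
Sorted: [15, 16, 28, 28, 33, 67]
Median: 28.0
Mode: 28 (2 times)
Range: 67 - 15 = 52
Min: 15, Max: 67

mean≈31.17, median=28.0, mode=28, range=52


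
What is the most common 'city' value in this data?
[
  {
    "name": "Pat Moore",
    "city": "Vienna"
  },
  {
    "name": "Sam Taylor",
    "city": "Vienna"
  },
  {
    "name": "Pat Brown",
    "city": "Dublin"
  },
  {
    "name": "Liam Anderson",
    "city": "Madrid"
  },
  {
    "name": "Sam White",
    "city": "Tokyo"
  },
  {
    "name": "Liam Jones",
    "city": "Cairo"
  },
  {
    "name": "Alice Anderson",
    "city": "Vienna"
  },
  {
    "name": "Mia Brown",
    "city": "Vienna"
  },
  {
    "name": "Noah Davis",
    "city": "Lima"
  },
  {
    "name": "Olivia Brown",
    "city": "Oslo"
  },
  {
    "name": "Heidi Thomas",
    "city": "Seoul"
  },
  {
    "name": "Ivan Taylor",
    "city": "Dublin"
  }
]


Counting 'city' values across 12 records:

  Vienna: 4 ####
  Dublin: 2 ##
  Madrid: 1 #
  Tokyo: 1 #
  Cairo: 1 #
  Lima: 1 #
  Oslo: 1 #
  Seoul: 1 #

Most common: Vienna (4 times)

Vienna (4 times)


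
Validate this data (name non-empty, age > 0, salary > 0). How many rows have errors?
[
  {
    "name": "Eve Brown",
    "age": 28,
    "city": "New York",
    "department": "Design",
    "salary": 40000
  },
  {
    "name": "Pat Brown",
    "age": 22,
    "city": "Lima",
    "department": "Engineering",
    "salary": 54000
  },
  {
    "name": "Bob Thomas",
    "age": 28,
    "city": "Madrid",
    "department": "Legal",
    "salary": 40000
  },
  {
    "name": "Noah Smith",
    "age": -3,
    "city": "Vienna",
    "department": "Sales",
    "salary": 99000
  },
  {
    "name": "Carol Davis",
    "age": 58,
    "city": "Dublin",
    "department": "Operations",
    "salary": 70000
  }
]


Validating 5 records:
Rules: name non-empty, age > 0, salary > 0

  Row 1 (Eve Brown): OK
  Row 2 (Pat Brown): OK
  Row 3 (Bob Thomas): OK
  Row 4 (Noah Smith): negative age: -3
  Row 5 (Carol Davis): OK

Total errors: 1

1 errors
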